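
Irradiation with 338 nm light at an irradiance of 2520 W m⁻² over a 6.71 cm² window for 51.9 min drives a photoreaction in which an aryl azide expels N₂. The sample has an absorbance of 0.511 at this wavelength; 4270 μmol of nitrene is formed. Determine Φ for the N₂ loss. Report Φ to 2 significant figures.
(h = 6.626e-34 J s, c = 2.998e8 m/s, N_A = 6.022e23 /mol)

Product: 4270 μmol = 0.00427 mol.
Photon energy at 338 nm: hc/λ = (6.626e-34)(2.998e8)/(338e-9) = 5.877e-19 J.
Energy delivered: (2520 W m⁻²)(6.71e-4 m²)(3114 s) = 5266 J.
Photons incident: 5266 / 5.877e-19 = 8.960e21, i.e. 8.960e21/6.022e23 = 0.01488 mol.
Fraction absorbed: 1 − 10^(−0.511) = 0.6917.
Photons absorbed: 0.6917 × 0.01488 = 0.01029 mol.
Φ = 0.00427 mol / 0.01029 mol photons = 0.41.

Φ = 0.41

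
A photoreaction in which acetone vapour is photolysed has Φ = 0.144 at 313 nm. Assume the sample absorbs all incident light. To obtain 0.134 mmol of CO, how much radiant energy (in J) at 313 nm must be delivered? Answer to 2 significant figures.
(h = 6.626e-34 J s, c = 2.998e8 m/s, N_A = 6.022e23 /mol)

360 J

Product: 0.134 mmol = 1.34e-4 mol.
Photons that must be absorbed: 1.34e-4 / 0.144 = 9.306e-4 mol.
Photon energy: hc/λ = 6.347e-19 J; per mole, 3.822e5 J mol⁻¹.
Energy required: 9.306e-4 × 3.822e5 = 360 J.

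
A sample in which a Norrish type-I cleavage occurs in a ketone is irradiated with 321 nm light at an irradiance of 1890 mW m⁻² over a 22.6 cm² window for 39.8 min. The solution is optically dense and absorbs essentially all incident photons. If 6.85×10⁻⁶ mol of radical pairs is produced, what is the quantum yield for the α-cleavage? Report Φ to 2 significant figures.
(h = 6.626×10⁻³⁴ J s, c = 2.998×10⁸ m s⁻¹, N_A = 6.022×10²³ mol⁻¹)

Photon energy at 321 nm: hc/λ = (6.626×10⁻³⁴)(2.998×10⁸)/(321×10⁻⁹) = 6.188×10⁻¹⁹ J.
Energy delivered: (1890 mW m⁻²)(22.6×10⁻⁴ m²)(2388 s) = 10.20 J.
Photons incident: 10.20 / 6.188×10⁻¹⁹ = 1.648×10¹⁹, i.e. 1.648×10¹⁹/6.022×10²³ = 2.737×10⁻⁵ mol.
Φ = 6.85×10⁻⁶ mol / 2.737×10⁻⁵ mol photons = 0.25.

Φ = 0.25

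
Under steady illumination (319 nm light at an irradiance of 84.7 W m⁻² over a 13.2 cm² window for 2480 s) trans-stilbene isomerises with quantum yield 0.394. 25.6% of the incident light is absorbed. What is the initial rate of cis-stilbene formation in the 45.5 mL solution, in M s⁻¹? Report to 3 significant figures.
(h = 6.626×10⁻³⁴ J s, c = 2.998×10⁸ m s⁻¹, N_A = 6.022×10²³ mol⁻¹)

Photon energy at 319 nm: hc/λ = (6.626×10⁻³⁴)(2.998×10⁸)/(319×10⁻⁹) = 6.227×10⁻¹⁹ J.
Energy delivered: (84.7 W m⁻²)(13.2×10⁻⁴ m²)(2480 s) = 277.3 J.
Photons incident: 277.3 / 6.227×10⁻¹⁹ = 4.453×10²⁰, i.e. 4.453×10²⁰/6.022×10²³ = 7.395×10⁻⁴ mol.
Photons absorbed: 0.256 × 7.395×10⁻⁴ = 1.893×10⁻⁴ mol.
Product formed: 0.394 × 1.893×10⁻⁴ = 7.458×10⁻⁵ mol.
Rate: 7.458×10⁻⁵ mol / (2480 s × 0.0455 L) = 6.61×10⁻⁷ M s⁻¹.

6.61×10⁻⁷ M s⁻¹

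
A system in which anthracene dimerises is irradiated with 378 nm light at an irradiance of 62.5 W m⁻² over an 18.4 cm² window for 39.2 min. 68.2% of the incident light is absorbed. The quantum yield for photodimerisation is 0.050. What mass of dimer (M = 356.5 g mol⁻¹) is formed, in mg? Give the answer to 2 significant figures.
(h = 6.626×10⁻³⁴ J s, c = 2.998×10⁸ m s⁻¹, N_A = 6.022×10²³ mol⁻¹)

Photon energy at 378 nm: hc/λ = (6.626×10⁻³⁴)(2.998×10⁸)/(378×10⁻⁹) = 5.255×10⁻¹⁹ J.
Energy delivered: (62.5 W m⁻²)(18.4×10⁻⁴ m²)(2352 s) = 270.5 J.
Photons incident: 270.5 / 5.255×10⁻¹⁹ = 5.147×10²⁰, i.e. 5.147×10²⁰/6.022×10²³ = 8.547×10⁻⁴ mol.
Photons absorbed: 0.682 × 8.547×10⁻⁴ = 5.829×10⁻⁴ mol.
Product: Φ × n_abs = 0.050 × 5.829×10⁻⁴ = 2.915×10⁻⁵ mol.
Mass: 2.915×10⁻⁵ × 356.5 = 0.01039 g = 10 mg.

10 mg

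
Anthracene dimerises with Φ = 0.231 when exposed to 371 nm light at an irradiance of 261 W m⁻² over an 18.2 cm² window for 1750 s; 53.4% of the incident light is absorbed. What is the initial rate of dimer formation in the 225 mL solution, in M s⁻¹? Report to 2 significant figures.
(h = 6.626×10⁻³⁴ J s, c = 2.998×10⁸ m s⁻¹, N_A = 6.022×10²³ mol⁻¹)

8.1×10⁻⁷ M s⁻¹

Photon energy at 371 nm: hc/λ = (6.626×10⁻³⁴)(2.998×10⁸)/(371×10⁻⁹) = 5.354×10⁻¹⁹ J.
Energy delivered: (261 W m⁻²)(18.2×10⁻⁴ m²)(1750 s) = 831.3 J.
Photons incident: 831.3 / 5.354×10⁻¹⁹ = 1.553×10²¹, i.e. 1.553×10²¹/6.022×10²³ = 0.002579 mol.
Photons absorbed: 0.534 × 0.002579 = 0.001377 mol.
Product formed: 0.231 × 0.001377 = 3.181×10⁻⁴ mol.
Rate: 3.181×10⁻⁴ mol / (1750 s × 0.225 L) = 8.1×10⁻⁷ M s⁻¹.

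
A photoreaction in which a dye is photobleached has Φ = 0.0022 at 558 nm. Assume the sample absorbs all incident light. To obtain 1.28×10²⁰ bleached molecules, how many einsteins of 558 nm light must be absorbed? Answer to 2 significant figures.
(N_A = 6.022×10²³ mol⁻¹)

0.097 einstein

Product: 1.28×10²⁰ / 6.022×10²³ = 2.126×10⁻⁴ mol.
Photons that must be absorbed: 2.126×10⁻⁴ / 0.0022 = 0.09664 mol.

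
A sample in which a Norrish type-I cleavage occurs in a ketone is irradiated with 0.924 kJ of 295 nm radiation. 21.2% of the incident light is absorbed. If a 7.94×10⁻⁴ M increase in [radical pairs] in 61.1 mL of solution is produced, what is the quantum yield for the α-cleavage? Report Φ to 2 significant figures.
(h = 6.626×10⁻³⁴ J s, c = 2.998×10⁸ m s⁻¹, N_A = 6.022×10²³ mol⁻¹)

Product: (7.94×10⁻⁴ M)(0.0611 L) = 4.851×10⁻⁵ mol.
Photon energy at 295 nm: hc/λ = (6.626×10⁻³⁴)(2.998×10⁸)/(295×10⁻⁹) = 6.734×10⁻¹⁹ J.
Incident energy: 0.924 kJ = 924 J.
Photons incident: 924 / 6.734×10⁻¹⁹ = 1.372×10²¹, i.e. 1.372×10²¹/6.022×10²³ = 0.002278 mol.
Photons absorbed: 0.212 × 0.002278 = 4.829×10⁻⁴ mol.
Φ = 4.851×10⁻⁵ mol / 4.829×10⁻⁴ mol photons = 0.10.

Φ = 0.10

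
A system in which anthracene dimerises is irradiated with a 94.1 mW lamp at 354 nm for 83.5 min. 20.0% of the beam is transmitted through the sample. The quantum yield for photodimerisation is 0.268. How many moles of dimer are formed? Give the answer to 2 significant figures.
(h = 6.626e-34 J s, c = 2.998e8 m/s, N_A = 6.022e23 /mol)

3.0e-4 mol

Photon energy at 354 nm: hc/λ = (6.626e-34)(2.998e8)/(354e-9) = 5.612e-19 J.
Energy delivered: (94.1 mW)(5010 s) = 471.4 J.
Photons incident: 471.4 / 5.612e-19 = 8.400e20, i.e. 8.400e20/6.022e23 = 0.001395 mol.
Fraction absorbed: 1 − 20.0/100 = 0.8000.
Photons absorbed: 0.8000 × 0.001395 = 0.001116 mol.
Product: Φ × n_abs = 0.268 × 0.001116 = 2.991e-4 mol.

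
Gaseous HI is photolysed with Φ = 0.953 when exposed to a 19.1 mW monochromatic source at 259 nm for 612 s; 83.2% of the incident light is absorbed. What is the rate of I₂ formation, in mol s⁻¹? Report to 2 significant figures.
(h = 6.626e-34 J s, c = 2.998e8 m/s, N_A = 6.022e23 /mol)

Photon energy at 259 nm: hc/λ = (6.626e-34)(2.998e8)/(259e-9) = 7.670e-19 J.
Energy delivered: (19.1 mW)(612 s) = 11.69 J.
Photons incident: 11.69 / 7.670e-19 = 1.524e19, i.e. 1.524e19/6.022e23 = 2.531e-5 mol.
Photons absorbed: 0.832 × 2.531e-5 = 2.106e-5 mol.
Product formed: 0.953 × 2.106e-5 = 2.007e-5 mol.
Rate: 2.007e-5 / 612 s = 3.3e-8 mol s⁻¹.

3.3e-8 mol s⁻¹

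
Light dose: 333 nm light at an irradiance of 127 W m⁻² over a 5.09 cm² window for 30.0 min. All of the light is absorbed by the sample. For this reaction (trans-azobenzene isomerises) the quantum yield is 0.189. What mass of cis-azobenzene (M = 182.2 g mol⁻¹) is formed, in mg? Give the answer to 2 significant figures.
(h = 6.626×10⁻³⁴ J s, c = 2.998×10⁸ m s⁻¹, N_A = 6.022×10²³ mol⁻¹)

Photon energy at 333 nm: hc/λ = (6.626×10⁻³⁴)(2.998×10⁸)/(333×10⁻⁹) = 5.965×10⁻¹⁹ J.
Energy delivered: (127 W m⁻²)(5.09×10⁻⁴ m²)(1800 s) = 116.4 J.
Photons incident: 116.4 / 5.965×10⁻¹⁹ = 1.951×10²⁰, i.e. 1.951×10²⁰/6.022×10²³ = 3.240×10⁻⁴ mol.
Product: Φ × n_abs = 0.189 × 3.240×10⁻⁴ = 6.124×10⁻⁵ mol.
Mass: 6.124×10⁻⁵ × 182.2 = 0.01116 g = 11 mg.

11 mg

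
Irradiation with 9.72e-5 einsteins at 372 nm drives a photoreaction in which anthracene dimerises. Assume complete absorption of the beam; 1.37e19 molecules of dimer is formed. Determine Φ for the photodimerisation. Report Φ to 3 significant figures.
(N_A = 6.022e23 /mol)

Product: 1.37e19 / 6.022e23 = 2.275e-5 mol.
Φ = 2.275e-5 mol / 9.72e-5 mol photons = 0.234.

Φ = 0.234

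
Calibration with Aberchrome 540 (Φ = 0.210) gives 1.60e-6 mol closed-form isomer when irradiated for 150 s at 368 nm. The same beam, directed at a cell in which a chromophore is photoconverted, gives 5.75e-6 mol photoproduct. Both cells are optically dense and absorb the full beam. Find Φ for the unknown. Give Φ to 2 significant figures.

Φ = 0.75

Photons absorbed by the actinometer: 1.60e-6 / 0.210 = 7.619e-6 mol.
Φ(unknown) = 5.75e-6 / 7.619e-6 = 0.75.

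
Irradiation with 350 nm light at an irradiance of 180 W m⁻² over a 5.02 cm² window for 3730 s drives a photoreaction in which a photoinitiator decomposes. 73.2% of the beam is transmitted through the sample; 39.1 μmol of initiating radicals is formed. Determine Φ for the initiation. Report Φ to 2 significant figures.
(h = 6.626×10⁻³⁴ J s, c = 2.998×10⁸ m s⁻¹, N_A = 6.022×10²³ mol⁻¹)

Product: 39.1 μmol = 3.91×10⁻⁵ mol.
Photon energy at 350 nm: hc/λ = (6.626×10⁻³⁴)(2.998×10⁸)/(350×10⁻⁹) = 5.676×10⁻¹⁹ J.
Energy delivered: (180 W m⁻²)(5.02×10⁻⁴ m²)(3730 s) = 337.0 J.
Photons incident: 337.0 / 5.676×10⁻¹⁹ = 5.937×10²⁰, i.e. 5.937×10²⁰/6.022×10²³ = 9.859×10⁻⁴ mol.
Fraction absorbed: 1 − 73.2/100 = 0.2680.
Photons absorbed: 0.2680 × 9.859×10⁻⁴ = 2.642×10⁻⁴ mol.
Φ = 3.91×10⁻⁵ mol / 2.642×10⁻⁴ mol photons = 0.15.

Φ = 0.15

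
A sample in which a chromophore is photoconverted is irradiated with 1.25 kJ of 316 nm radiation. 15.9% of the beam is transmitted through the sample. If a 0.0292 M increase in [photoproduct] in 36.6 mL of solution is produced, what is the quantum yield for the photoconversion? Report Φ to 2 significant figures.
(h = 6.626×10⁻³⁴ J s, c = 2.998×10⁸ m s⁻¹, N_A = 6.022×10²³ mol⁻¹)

Φ = 0.38

Product: (0.0292 M)(0.0366 L) = 0.001069 mol.
Photon energy at 316 nm: hc/λ = (6.626×10⁻³⁴)(2.998×10⁸)/(316×10⁻⁹) = 6.286×10⁻¹⁹ J.
Incident energy: 1.25 kJ = 1250 J.
Photons incident: 1250 / 6.286×10⁻¹⁹ = 1.989×10²¹, i.e. 1.989×10²¹/6.022×10²³ = 0.003303 mol.
Fraction absorbed: 1 − 15.9/100 = 0.8410.
Photons absorbed: 0.8410 × 0.003303 = 0.002778 mol.
Φ = 0.001069 mol / 0.002778 mol photons = 0.38.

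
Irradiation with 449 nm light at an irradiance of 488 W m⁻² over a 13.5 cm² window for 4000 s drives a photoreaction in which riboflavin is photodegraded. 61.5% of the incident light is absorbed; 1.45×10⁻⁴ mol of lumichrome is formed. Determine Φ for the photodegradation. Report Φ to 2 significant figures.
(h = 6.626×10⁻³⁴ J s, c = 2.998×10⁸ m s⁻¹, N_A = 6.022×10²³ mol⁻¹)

Photon energy at 449 nm: hc/λ = (6.626×10⁻³⁴)(2.998×10⁸)/(449×10⁻⁹) = 4.424×10⁻¹⁹ J.
Energy delivered: (488 W m⁻²)(13.5×10⁻⁴ m²)(4000 s) = 2635 J.
Photons incident: 2635 / 4.424×10⁻¹⁹ = 5.956×10²¹, i.e. 5.956×10²¹/6.022×10²³ = 0.009890 mol.
Photons absorbed: 0.615 × 0.009890 = 0.006082 mol.
Φ = 1.45×10⁻⁴ mol / 0.006082 mol photons = 0.024.

Φ = 0.024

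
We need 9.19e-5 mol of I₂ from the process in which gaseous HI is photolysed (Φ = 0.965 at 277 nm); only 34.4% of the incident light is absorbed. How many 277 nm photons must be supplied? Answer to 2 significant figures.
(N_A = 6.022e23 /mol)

Photons that must be absorbed: 9.19e-5 / 0.965 = 9.523e-5 mol.
Incident photons needed: 9.523e-5 / 0.344 = 2.768e-4 mol.
Photon count: 2.768e-4 × 6.022e23 = 1.7e20.

1.7e20 photons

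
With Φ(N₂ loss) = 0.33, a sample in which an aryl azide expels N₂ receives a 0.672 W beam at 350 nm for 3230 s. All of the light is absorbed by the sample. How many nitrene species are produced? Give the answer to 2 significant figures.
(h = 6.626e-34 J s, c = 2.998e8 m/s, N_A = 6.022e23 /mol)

1.3e21 species

Photon energy at 350 nm: hc/λ = (6.626e-34)(2.998e8)/(350e-9) = 5.676e-19 J.
Energy delivered: (0.672 W)(3230 s) = 2171 J.
Photons incident: 2171 / 5.676e-19 = 3.825e21, i.e. 3.825e21/6.022e23 = 0.006352 mol.
Product: Φ × n_abs = 0.33 × 0.006352 = 0.002096 mol.
As a count: 0.002096 × 6.022e23 = 1.3e21.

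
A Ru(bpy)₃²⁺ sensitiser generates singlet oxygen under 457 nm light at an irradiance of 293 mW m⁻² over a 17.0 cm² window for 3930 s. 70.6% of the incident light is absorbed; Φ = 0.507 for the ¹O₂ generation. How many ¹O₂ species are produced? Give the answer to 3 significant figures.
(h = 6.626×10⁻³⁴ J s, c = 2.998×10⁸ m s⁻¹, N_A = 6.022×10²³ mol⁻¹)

Photon energy at 457 nm: hc/λ = (6.626×10⁻³⁴)(2.998×10⁸)/(457×10⁻⁹) = 4.347×10⁻¹⁹ J.
Energy delivered: (293 mW m⁻²)(17.0×10⁻⁴ m²)(3930 s) = 1.958 J.
Photons incident: 1.958 / 4.347×10⁻¹⁹ = 4.504×10¹⁸, i.e. 4.504×10¹⁸/6.022×10²³ = 7.479×10⁻⁶ mol.
Photons absorbed: 0.706 × 7.479×10⁻⁶ = 5.280×10⁻⁶ mol.
Product: Φ × n_abs = 0.507 × 5.280×10⁻⁶ = 2.677×10⁻⁶ mol.
As a count: 2.677×10⁻⁶ × 6.022×10²³ = 1.61×10¹⁸.

1.61×10¹⁸ species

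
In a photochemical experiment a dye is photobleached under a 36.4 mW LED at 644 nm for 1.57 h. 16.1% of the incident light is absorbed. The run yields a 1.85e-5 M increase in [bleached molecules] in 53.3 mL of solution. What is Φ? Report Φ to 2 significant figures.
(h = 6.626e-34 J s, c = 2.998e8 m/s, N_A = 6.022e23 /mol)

Φ = 0.0055

Product: (1.85e-5 M)(0.0533 L) = 9.860e-7 mol.
Photon energy at 644 nm: hc/λ = (6.626e-34)(2.998e8)/(644e-9) = 3.085e-19 J.
Energy delivered: (36.4 mW)(5652 s) = 205.7 J.
Photons incident: 205.7 / 3.085e-19 = 6.668e20, i.e. 6.668e20/6.022e23 = 0.001107 mol.
Photons absorbed: 0.161 × 0.001107 = 1.782e-4 mol.
Φ = 9.860e-7 mol / 1.782e-4 mol photons = 0.0055.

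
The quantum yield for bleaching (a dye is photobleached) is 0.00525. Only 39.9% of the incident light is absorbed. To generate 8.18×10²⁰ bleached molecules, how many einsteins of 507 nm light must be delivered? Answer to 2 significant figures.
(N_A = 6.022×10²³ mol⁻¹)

Product: 8.18×10²⁰ / 6.022×10²³ = 0.001358 mol.
Photons that must be absorbed: 0.001358 / 0.00525 = 0.2587 mol.
Incident photons needed: 0.2587 / 0.399 = 0.6484 mol.

0.65 einstein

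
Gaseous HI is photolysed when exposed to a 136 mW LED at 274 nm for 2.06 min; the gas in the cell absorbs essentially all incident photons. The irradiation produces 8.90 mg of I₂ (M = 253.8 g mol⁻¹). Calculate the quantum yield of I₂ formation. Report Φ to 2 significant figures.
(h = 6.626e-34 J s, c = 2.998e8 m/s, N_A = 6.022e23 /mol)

Φ = 0.91

Product: 8.90 mg / 253.8 g mol⁻¹ = 3.507e-5 mol.
Photon energy at 274 nm: hc/λ = (6.626e-34)(2.998e8)/(274e-9) = 7.250e-19 J.
Energy delivered: (136 mW)(123.6 s) = 16.81 J.
Photons incident: 16.81 / 7.250e-19 = 2.319e19, i.e. 2.319e19/6.022e23 = 3.851e-5 mol.
Φ = 3.507e-5 mol / 3.851e-5 mol photons = 0.91.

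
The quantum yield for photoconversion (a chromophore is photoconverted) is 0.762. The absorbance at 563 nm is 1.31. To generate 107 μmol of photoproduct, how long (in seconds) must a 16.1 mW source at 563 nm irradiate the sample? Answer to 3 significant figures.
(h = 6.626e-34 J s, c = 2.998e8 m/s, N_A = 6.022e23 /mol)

Product: 107 μmol = 1.07e-4 mol.
Photons that must be absorbed: 1.07e-4 / 0.762 = 1.404e-4 mol.
Fraction absorbed: 1 − 10^(−1.31) = 0.9510.
Incident photons needed: 1.404e-4 / 0.9510 = 1.476e-4 mol.
Photon energy: hc/λ = 3.528e-19 J; per mole, 2.125e5 J mol⁻¹.
Energy required: 1.476e-4 × 2.125e5 = 31.37 J.
Time: 31.37 J / 0.0161 W = 1950 s.

t ≈ 1950 s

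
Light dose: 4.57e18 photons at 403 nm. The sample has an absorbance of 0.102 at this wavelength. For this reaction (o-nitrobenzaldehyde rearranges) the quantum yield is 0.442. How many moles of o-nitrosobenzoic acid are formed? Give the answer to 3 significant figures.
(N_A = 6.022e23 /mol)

Moles of photons: 4.57e18 / 6.022e23 = 7.589e-6 mol.
Fraction absorbed: 1 − 10^(−0.102) = 0.2093.
Photons absorbed: 0.2093 × 7.589e-6 = 1.588e-6 mol.
Product: Φ × n_abs = 0.442 × 1.588e-6 = 7.019e-7 mol.

7.02e-7 mol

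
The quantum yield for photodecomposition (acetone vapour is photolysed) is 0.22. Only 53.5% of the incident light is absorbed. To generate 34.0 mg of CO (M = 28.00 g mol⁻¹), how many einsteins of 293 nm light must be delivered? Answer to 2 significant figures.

Product: 34.0 mg / 28.00 g mol⁻¹ = 0.001214 mol.
Photons that must be absorbed: 0.001214 / 0.22 = 0.005518 mol.
Incident photons needed: 0.005518 / 0.535 = 0.01031 mol.

0.010 einstein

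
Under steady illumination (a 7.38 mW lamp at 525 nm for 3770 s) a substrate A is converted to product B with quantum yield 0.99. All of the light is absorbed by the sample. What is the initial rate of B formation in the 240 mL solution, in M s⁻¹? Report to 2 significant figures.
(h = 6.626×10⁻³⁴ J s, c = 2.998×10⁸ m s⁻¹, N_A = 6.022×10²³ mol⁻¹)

1.3×10⁻⁷ M s⁻¹

Photon energy at 525 nm: hc/λ = (6.626×10⁻³⁴)(2.998×10⁸)/(525×10⁻⁹) = 3.784×10⁻¹⁹ J.
Energy delivered: (7.38 mW)(3770 s) = 27.82 J.
Photons incident: 27.82 / 3.784×10⁻¹⁹ = 7.352×10¹⁹, i.e. 7.352×10¹⁹/6.022×10²³ = 1.221×10⁻⁴ mol.
Product formed: 0.99 × 1.221×10⁻⁴ = 1.209×10⁻⁴ mol.
Rate: 1.209×10⁻⁴ mol / (3770 s × 0.24 L) = 1.3×10⁻⁷ M s⁻¹.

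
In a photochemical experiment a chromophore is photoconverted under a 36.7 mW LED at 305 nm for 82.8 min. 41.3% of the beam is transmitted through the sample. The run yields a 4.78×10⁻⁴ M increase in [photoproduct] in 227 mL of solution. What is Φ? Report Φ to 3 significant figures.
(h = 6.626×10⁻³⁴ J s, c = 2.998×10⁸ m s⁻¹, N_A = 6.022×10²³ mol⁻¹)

Product: (4.78×10⁻⁴ M)(0.227 L) = 1.085×10⁻⁴ mol.
Photon energy at 305 nm: hc/λ = (6.626×10⁻³⁴)(2.998×10⁸)/(305×10⁻⁹) = 6.513×10⁻¹⁹ J.
Energy delivered: (36.7 mW)(4968 s) = 182.3 J.
Photons incident: 182.3 / 6.513×10⁻¹⁹ = 2.799×10²⁰, i.e. 2.799×10²⁰/6.022×10²³ = 4.648×10⁻⁴ mol.
Fraction absorbed: 1 − 41.3/100 = 0.5870.
Photons absorbed: 0.5870 × 4.648×10⁻⁴ = 2.728×10⁻⁴ mol.
Φ = 1.085×10⁻⁴ mol / 2.728×10⁻⁴ mol photons = 0.398.

Φ = 0.398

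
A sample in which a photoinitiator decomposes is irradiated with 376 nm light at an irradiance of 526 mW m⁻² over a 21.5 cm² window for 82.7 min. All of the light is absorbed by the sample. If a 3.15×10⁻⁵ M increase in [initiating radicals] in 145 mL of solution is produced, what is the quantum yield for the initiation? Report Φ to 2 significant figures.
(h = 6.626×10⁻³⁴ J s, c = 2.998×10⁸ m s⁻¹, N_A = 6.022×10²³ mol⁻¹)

Product: (3.15×10⁻⁵ M)(0.145 L) = 4.568×10⁻⁶ mol.
Photon energy at 376 nm: hc/λ = (6.626×10⁻³⁴)(2.998×10⁸)/(376×10⁻⁹) = 5.283×10⁻¹⁹ J.
Energy delivered: (526 mW m⁻²)(21.5×10⁻⁴ m²)(4962 s) = 5.612 J.
Photons incident: 5.612 / 5.283×10⁻¹⁹ = 1.062×10¹⁹, i.e. 1.062×10¹⁹/6.022×10²³ = 1.764×10⁻⁵ mol.
Φ = 4.568×10⁻⁶ mol / 1.764×10⁻⁵ mol photons = 0.26.

Φ = 0.26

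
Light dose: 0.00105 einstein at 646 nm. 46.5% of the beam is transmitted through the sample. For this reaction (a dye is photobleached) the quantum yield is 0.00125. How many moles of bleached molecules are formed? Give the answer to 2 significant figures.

Fraction absorbed: 1 − 46.5/100 = 0.5350.
Photons absorbed: 0.5350 × 0.00105 = 5.618e-4 mol.
Product: Φ × n_abs = 0.00125 × 5.618e-4 = 7.023e-7 mol.

7.0e-7 mol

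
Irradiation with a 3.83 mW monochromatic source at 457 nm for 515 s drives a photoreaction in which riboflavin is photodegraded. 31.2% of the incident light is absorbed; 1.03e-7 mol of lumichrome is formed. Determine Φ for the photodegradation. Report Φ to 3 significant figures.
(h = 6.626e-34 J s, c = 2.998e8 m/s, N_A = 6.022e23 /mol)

Φ = 0.0438

Photon energy at 457 nm: hc/λ = (6.626e-34)(2.998e8)/(457e-9) = 4.347e-19 J.
Energy delivered: (3.83 mW)(515 s) = 1.972 J.
Photons incident: 1.972 / 4.347e-19 = 4.536e18, i.e. 4.536e18/6.022e23 = 7.532e-6 mol.
Photons absorbed: 0.312 × 7.532e-6 = 2.350e-6 mol.
Φ = 1.03e-7 mol / 2.350e-6 mol photons = 0.0438.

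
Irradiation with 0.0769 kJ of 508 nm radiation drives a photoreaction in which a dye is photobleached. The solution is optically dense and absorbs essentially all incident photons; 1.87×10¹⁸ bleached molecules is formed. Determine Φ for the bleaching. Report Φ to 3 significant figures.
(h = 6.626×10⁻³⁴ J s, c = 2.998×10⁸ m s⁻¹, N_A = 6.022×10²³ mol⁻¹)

Φ = 0.00951

Product: 1.87×10¹⁸ / 6.022×10²³ = 3.105×10⁻⁶ mol.
Photon energy at 508 nm: hc/λ = (6.626×10⁻³⁴)(2.998×10⁸)/(508×10⁻⁹) = 3.910×10⁻¹⁹ J.
Incident energy: 0.0769 kJ = 76.9 J.
Photons incident: 76.9 / 3.910×10⁻¹⁹ = 1.967×10²⁰, i.e. 1.967×10²⁰/6.022×10²³ = 3.266×10⁻⁴ mol.
Φ = 3.105×10⁻⁶ mol / 3.266×10⁻⁴ mol photons = 0.00951.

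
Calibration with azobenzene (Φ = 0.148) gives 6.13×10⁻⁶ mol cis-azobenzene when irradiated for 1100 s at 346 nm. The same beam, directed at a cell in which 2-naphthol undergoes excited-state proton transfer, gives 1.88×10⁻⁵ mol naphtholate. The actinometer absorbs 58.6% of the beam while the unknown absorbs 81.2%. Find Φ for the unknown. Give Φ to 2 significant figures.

Photons absorbed by the actinometer: 6.13×10⁻⁶ / 0.148 = 4.142×10⁻⁵ mol.
Incident flux: 4.142×10⁻⁵ / 0.586 = 7.068×10⁻⁵ einstein.
Absorbed by unknown: 0.812 × 7.068×10⁻⁵ = 5.739×10⁻⁵ mol.
Φ(unknown) = 1.88×10⁻⁵ / 5.739×10⁻⁵ = 0.33.

Φ = 0.33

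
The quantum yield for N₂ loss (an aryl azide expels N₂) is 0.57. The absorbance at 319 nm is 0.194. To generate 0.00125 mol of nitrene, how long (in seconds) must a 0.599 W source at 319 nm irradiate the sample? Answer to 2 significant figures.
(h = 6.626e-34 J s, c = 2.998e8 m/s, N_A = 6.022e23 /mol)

Photons that must be absorbed: 0.00125 / 0.57 = 0.002193 mol.
Fraction absorbed: 1 − 10^(−0.194) = 0.3603.
Incident photons needed: 0.002193 / 0.3603 = 0.006087 mol.
Photon energy: hc/λ = 6.227e-19 J; per mole, 3.750e5 J mol⁻¹.
Energy required: 0.006087 × 3.750e5 = 2283 J.
Time: 2283 J / 0.599 W = 3800 s.

t ≈ 3800 s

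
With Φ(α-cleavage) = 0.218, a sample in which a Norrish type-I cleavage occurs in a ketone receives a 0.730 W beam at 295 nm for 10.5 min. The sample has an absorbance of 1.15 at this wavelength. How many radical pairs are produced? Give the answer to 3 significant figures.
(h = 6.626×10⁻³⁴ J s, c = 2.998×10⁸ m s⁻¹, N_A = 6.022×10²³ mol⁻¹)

Photon energy at 295 nm: hc/λ = (6.626×10⁻³⁴)(2.998×10⁸)/(295×10⁻⁹) = 6.734×10⁻¹⁹ J.
Energy delivered: (0.730 W)(630 s) = 459.9 J.
Photons incident: 459.9 / 6.734×10⁻¹⁹ = 6.830×10²⁰, i.e. 6.830×10²⁰/6.022×10²³ = 0.001134 mol.
Fraction absorbed: 1 − 10^(−1.15) = 0.9292.
Photons absorbed: 0.9292 × 0.001134 = 0.001054 mol.
Product: Φ × n_abs = 0.218 × 0.001054 = 2.298×10⁻⁴ mol.
As a count: 2.298×10⁻⁴ × 6.022×10²³ = 1.38×10²⁰.

1.38×10²⁰ radical pairs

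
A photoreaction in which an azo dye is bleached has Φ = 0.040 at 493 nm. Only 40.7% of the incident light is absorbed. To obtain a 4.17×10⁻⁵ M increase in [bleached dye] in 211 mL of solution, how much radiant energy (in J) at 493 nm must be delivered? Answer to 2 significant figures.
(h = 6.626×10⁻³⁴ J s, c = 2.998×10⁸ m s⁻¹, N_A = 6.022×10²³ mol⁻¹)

Product: (4.17×10⁻⁵ M)(0.211 L) = 8.799×10⁻⁶ mol.
Photons that must be absorbed: 8.799×10⁻⁶ / 0.040 = 2.200×10⁻⁴ mol.
Incident photons needed: 2.200×10⁻⁴ / 0.407 = 5.405×10⁻⁴ mol.
Photon energy: hc/λ = 4.029×10⁻¹⁹ J; per mole, 2.426×10⁵ J mol⁻¹.
Energy required: 5.405×10⁻⁴ × 2.426×10⁵ = 130 J.

130 J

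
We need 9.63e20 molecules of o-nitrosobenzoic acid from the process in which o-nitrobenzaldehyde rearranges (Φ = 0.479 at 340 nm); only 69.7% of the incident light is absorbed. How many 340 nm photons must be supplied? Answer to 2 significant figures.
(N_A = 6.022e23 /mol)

Product: 9.63e20 / 6.022e23 = 0.001599 mol.
Photons that must be absorbed: 0.001599 / 0.479 = 0.003338 mol.
Incident photons needed: 0.003338 / 0.697 = 0.004789 mol.
Photon count: 0.004789 × 6.022e23 = 2.9e21.

2.9e21 photons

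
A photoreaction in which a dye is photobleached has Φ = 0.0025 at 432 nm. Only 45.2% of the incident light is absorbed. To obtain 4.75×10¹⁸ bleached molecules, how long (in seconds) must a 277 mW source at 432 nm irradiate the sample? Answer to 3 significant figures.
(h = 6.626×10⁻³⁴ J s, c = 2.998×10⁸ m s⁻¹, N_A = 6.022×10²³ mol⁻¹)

t ≈ 6980 s

Product: 4.75×10¹⁸ / 6.022×10²³ = 7.888×10⁻⁶ mol.
Photons that must be absorbed: 7.888×10⁻⁶ / 0.0025 = 0.003155 mol.
Incident photons needed: 0.003155 / 0.452 = 0.006980 mol.
Photon energy: hc/λ = 4.598×10⁻¹⁹ J; per mole, 2.769×10⁵ J mol⁻¹.
Energy required: 0.006980 × 2.769×10⁵ = 1933 J.
Time: 1933 J / 0.277 W = 6980 s.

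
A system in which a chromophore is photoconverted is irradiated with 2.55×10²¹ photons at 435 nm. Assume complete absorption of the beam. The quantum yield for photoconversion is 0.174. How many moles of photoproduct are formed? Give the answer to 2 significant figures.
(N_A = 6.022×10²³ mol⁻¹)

7.4×10⁻⁴ mol

Moles of photons: 2.55×10²¹ / 6.022×10²³ = 0.004234 mol.
Product: Φ × n_abs = 0.174 × 0.004234 = 7.367×10⁻⁴ mol.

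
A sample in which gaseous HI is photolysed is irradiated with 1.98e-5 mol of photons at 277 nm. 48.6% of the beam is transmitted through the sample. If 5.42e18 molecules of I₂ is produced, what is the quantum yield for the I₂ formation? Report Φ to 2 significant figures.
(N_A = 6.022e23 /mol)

Product: 5.42e18 / 6.022e23 = 9.000e-6 mol.
Fraction absorbed: 1 − 48.6/100 = 0.5140.
Photons absorbed: 0.5140 × 1.98e-5 = 1.018e-5 mol.
Φ = 9.000e-6 mol / 1.018e-5 mol photons = 0.88.

Φ = 0.88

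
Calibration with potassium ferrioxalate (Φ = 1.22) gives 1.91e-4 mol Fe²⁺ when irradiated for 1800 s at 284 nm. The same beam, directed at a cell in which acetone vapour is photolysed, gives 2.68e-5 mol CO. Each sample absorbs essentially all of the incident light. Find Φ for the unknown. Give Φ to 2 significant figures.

Photons absorbed by the actinometer: 1.91e-4 / 1.22 = 1.566e-4 mol.
Φ(unknown) = 2.68e-5 / 1.566e-4 = 0.17.

Φ = 0.17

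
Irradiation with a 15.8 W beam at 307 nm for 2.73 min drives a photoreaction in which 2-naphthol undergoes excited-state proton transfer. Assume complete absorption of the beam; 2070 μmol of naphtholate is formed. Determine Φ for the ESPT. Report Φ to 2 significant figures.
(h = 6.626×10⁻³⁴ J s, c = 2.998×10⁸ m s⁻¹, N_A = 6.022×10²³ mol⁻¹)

Product: 2070 μmol = 0.00207 mol.
Photon energy at 307 nm: hc/λ = (6.626×10⁻³⁴)(2.998×10⁸)/(307×10⁻⁹) = 6.471×10⁻¹⁹ J.
Energy delivered: (15.8 W)(163.8 s) = 2588 J.
Photons incident: 2588 / 6.471×10⁻¹⁹ = 3.999×10²¹, i.e. 3.999×10²¹/6.022×10²³ = 0.006641 mol.
Φ = 0.00207 mol / 0.006641 mol photons = 0.31.

Φ = 0.31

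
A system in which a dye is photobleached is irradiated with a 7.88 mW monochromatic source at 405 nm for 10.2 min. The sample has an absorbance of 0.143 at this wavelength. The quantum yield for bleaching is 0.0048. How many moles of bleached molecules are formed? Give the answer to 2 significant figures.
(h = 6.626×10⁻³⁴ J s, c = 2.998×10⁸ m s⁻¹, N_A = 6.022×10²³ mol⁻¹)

2.2×10⁻⁸ mol

Photon energy at 405 nm: hc/λ = (6.626×10⁻³⁴)(2.998×10⁸)/(405×10⁻⁹) = 4.905×10⁻¹⁹ J.
Energy delivered: (7.88 mW)(612 s) = 4.823 J.
Photons incident: 4.823 / 4.905×10⁻¹⁹ = 9.833×10¹⁸, i.e. 9.833×10¹⁸/6.022×10²³ = 1.633×10⁻⁵ mol.
Fraction absorbed: 1 − 10^(−0.143) = 0.2806.
Photons absorbed: 0.2806 × 1.633×10⁻⁵ = 4.582×10⁻⁶ mol.
Product: Φ × n_abs = 0.0048 × 4.582×10⁻⁶ = 2.199×10⁻⁸ mol.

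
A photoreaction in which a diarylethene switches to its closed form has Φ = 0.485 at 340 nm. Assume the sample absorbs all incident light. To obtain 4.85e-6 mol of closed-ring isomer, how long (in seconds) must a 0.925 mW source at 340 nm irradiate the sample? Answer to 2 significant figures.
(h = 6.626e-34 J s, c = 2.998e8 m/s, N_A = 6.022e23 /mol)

t ≈ 3800 s

Photons that must be absorbed: 4.85e-6 / 0.485 = 1.000e-5 mol.
Photon energy: hc/λ = 5.843e-19 J; per mole, 3.519e5 J mol⁻¹.
Energy required: 1.000e-5 × 3.519e5 = 3.519 J.
Time: 3.519 J / 0.000925 W = 3800 s.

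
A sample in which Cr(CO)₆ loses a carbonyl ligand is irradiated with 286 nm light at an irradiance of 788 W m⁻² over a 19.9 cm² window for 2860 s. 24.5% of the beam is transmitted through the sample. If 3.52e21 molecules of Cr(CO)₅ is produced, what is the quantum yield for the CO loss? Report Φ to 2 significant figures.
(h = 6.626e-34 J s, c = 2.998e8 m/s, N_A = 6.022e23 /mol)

Product: 3.52e21 / 6.022e23 = 0.005845 mol.
Photon energy at 286 nm: hc/λ = (6.626e-34)(2.998e8)/(286e-9) = 6.946e-19 J.
Energy delivered: (788 W m⁻²)(19.9e-4 m²)(2860 s) = 4485 J.
Photons incident: 4485 / 6.946e-19 = 6.457e21, i.e. 6.457e21/6.022e23 = 0.01072 mol.
Fraction absorbed: 1 − 24.5/100 = 0.7550.
Photons absorbed: 0.7550 × 0.01072 = 0.008094 mol.
Φ = 0.005845 mol / 0.008094 mol photons = 0.72.

Φ = 0.72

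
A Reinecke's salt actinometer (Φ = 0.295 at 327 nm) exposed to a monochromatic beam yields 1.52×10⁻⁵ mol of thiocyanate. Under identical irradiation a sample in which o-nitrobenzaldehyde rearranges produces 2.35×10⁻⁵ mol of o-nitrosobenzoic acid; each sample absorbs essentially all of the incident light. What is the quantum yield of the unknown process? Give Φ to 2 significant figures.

Φ = 0.46

Photons absorbed by the actinometer: 1.52×10⁻⁵ / 0.295 = 5.153×10⁻⁵ mol.
Φ(unknown) = 2.35×10⁻⁵ / 5.153×10⁻⁵ = 0.46.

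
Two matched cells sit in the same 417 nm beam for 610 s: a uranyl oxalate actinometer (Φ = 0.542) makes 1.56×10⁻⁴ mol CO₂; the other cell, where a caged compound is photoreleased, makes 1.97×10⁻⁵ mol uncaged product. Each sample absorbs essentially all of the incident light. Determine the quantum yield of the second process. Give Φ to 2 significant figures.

Φ = 0.068

Photons absorbed by the actinometer: 1.56×10⁻⁴ / 0.542 = 2.878×10⁻⁴ mol.
Φ(unknown) = 1.97×10⁻⁵ / 2.878×10⁻⁴ = 0.068.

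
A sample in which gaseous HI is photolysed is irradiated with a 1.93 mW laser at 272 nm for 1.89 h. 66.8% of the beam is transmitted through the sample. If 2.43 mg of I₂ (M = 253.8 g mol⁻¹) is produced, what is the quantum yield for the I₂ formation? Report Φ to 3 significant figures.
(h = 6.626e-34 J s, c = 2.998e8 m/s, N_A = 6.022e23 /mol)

Product: 2.43 mg / 253.8 g mol⁻¹ = 9.574e-6 mol.
Photon energy at 272 nm: hc/λ = (6.626e-34)(2.998e8)/(272e-9) = 7.303e-19 J.
Energy delivered: (1.93 mW)(6804 s) = 13.13 J.
Photons incident: 13.13 / 7.303e-19 = 1.798e19, i.e. 1.798e19/6.022e23 = 2.986e-5 mol.
Fraction absorbed: 1 − 66.8/100 = 0.3320.
Photons absorbed: 0.3320 × 2.986e-5 = 9.914e-6 mol.
Φ = 9.574e-6 mol / 9.914e-6 mol photons = 0.966.

Φ = 0.966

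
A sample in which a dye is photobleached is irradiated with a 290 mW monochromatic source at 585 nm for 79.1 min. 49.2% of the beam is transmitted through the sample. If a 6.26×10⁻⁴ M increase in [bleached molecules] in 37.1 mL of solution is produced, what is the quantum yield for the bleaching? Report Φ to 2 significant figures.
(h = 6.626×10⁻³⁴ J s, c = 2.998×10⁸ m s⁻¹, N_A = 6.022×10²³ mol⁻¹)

Φ = 0.0068

Product: (6.26×10⁻⁴ M)(0.0371 L) = 2.322×10⁻⁵ mol.
Photon energy at 585 nm: hc/λ = (6.626×10⁻³⁴)(2.998×10⁸)/(585×10⁻⁹) = 3.396×10⁻¹⁹ J.
Energy delivered: (290 mW)(4746 s) = 1376 J.
Photons incident: 1376 / 3.396×10⁻¹⁹ = 4.052×10²¹, i.e. 4.052×10²¹/6.022×10²³ = 0.006729 mol.
Fraction absorbed: 1 − 49.2/100 = 0.5080.
Photons absorbed: 0.5080 × 0.006729 = 0.003418 mol.
Φ = 2.322×10⁻⁵ mol / 0.003418 mol photons = 0.0068.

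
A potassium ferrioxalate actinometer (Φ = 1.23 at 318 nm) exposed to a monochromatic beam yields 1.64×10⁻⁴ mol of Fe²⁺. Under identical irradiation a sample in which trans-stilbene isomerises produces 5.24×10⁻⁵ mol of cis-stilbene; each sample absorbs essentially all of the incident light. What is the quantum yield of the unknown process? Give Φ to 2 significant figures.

Φ = 0.39

Photons absorbed by the actinometer: 1.64×10⁻⁴ / 1.23 = 1.333×10⁻⁴ mol.
Φ(unknown) = 5.24×10⁻⁵ / 1.333×10⁻⁴ = 0.39.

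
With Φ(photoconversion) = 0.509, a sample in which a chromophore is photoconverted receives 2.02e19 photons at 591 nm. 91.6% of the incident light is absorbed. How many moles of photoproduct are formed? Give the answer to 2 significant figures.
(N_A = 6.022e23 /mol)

1.6e-5 mol

Moles of photons: 2.02e19 / 6.022e23 = 3.354e-5 mol.
Photons absorbed: 0.916 × 3.354e-5 = 3.072e-5 mol.
Product: Φ × n_abs = 0.509 × 3.072e-5 = 1.564e-5 mol.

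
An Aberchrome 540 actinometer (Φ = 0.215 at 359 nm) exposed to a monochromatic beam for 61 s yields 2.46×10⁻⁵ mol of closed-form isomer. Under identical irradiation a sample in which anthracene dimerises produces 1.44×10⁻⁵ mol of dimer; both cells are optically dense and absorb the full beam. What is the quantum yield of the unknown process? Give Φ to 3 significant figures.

Photons absorbed by the actinometer: 2.46×10⁻⁵ / 0.215 = 1.144×10⁻⁴ mol.
Φ(unknown) = 1.44×10⁻⁵ / 1.144×10⁻⁴ = 0.126.

Φ = 0.126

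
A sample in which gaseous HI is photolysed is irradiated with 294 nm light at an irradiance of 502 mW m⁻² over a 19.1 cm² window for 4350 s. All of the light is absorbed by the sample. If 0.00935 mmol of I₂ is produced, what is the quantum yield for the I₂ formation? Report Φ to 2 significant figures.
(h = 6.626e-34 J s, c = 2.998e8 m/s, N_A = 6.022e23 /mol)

Product: 0.00935 mmol = 9.35e-6 mol.
Photon energy at 294 nm: hc/λ = (6.626e-34)(2.998e8)/(294e-9) = 6.757e-19 J.
Energy delivered: (502 mW m⁻²)(19.1e-4 m²)(4350 s) = 4.171 J.
Photons incident: 4.171 / 6.757e-19 = 6.173e18, i.e. 6.173e18/6.022e23 = 1.025e-5 mol.
Φ = 9.35e-6 mol / 1.025e-5 mol photons = 0.91.

Φ = 0.91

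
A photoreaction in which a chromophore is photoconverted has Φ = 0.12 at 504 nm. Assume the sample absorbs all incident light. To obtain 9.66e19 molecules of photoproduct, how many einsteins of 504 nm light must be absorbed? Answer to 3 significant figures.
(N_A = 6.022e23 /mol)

Product: 9.66e19 / 6.022e23 = 1.604e-4 mol.
Photons that must be absorbed: 1.604e-4 / 0.12 = 0.001337 mol.

0.00134 einstein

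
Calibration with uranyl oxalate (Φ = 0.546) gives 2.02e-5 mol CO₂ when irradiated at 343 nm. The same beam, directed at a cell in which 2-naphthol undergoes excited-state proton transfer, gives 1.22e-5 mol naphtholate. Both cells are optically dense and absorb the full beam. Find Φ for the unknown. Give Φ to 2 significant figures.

Φ = 0.33

Photons absorbed by the actinometer: 2.02e-5 / 0.546 = 3.700e-5 mol.
Φ(unknown) = 1.22e-5 / 3.700e-5 = 0.33.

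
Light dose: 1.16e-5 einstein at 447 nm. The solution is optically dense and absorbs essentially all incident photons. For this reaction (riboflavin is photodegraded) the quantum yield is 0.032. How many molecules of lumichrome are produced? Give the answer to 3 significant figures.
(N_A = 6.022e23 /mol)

Product: Φ × n_abs = 0.032 × 1.16e-5 = 3.712e-7 mol.
As a count: 3.712e-7 × 6.022e23 = 2.24e17.

2.24e17 molecules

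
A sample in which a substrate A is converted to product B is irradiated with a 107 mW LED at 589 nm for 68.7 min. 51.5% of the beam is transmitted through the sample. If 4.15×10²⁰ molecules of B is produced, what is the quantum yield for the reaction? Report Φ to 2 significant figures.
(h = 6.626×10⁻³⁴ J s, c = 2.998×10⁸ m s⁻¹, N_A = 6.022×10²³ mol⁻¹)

Φ = 0.65

Product: 4.15×10²⁰ / 6.022×10²³ = 6.891×10⁻⁴ mol.
Photon energy at 589 nm: hc/λ = (6.626×10⁻³⁴)(2.998×10⁸)/(589×10⁻⁹) = 3.373×10⁻¹⁹ J.
Energy delivered: (107 mW)(4122 s) = 441.1 J.
Photons incident: 441.1 / 3.373×10⁻¹⁹ = 1.308×10²¹, i.e. 1.308×10²¹/6.022×10²³ = 0.002172 mol.
Fraction absorbed: 1 − 51.5/100 = 0.4850.
Photons absorbed: 0.4850 × 0.002172 = 0.001053 mol.
Φ = 6.891×10⁻⁴ mol / 0.001053 mol photons = 0.65.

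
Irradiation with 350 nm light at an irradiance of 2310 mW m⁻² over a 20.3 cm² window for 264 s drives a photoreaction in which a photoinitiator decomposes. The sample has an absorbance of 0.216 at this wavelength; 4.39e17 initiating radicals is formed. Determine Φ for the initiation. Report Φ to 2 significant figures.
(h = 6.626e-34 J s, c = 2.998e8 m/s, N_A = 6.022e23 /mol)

Product: 4.39e17 / 6.022e23 = 7.290e-7 mol.
Photon energy at 350 nm: hc/λ = (6.626e-34)(2.998e8)/(350e-9) = 5.676e-19 J.
Energy delivered: (2310 mW m⁻²)(20.3e-4 m²)(264 s) = 1.238 J.
Photons incident: 1.238 / 5.676e-19 = 2.181e18, i.e. 2.181e18/6.022e23 = 3.622e-6 mol.
Fraction absorbed: 1 − 10^(−0.216) = 0.3919.
Photons absorbed: 0.3919 × 3.622e-6 = 1.419e-6 mol.
Φ = 7.290e-7 mol / 1.419e-6 mol photons = 0.51.

Φ = 0.51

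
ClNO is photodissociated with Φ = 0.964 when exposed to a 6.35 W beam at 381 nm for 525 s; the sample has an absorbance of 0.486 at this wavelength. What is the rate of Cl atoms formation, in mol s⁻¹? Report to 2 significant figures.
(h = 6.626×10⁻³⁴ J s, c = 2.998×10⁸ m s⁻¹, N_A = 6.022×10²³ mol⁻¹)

Photon energy at 381 nm: hc/λ = (6.626×10⁻³⁴)(2.998×10⁸)/(381×10⁻⁹) = 5.214×10⁻¹⁹ J.
Energy delivered: (6.35 W)(525 s) = 3334 J.
Photons incident: 3334 / 5.214×10⁻¹⁹ = 6.394×10²¹, i.e. 6.394×10²¹/6.022×10²³ = 0.01062 mol.
Fraction absorbed: 1 − 10^(−0.486) = 0.6734.
Photons absorbed: 0.6734 × 0.01062 = 0.007152 mol.
Product formed: 0.964 × 0.007152 = 0.006895 mol.
Rate: 0.006895 / 525 s = 1.3×10⁻⁵ mol s⁻¹.

1.3×10⁻⁵ mol s⁻¹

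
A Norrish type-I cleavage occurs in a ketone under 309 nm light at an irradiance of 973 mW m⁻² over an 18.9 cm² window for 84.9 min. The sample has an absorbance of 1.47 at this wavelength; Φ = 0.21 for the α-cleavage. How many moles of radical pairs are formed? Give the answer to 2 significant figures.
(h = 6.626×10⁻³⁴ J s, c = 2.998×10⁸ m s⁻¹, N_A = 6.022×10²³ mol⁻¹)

Photon energy at 309 nm: hc/λ = (6.626×10⁻³⁴)(2.998×10⁸)/(309×10⁻⁹) = 6.429×10⁻¹⁹ J.
Energy delivered: (973 mW m⁻²)(18.9×10⁻⁴ m²)(5094 s) = 9.368 J.
Photons incident: 9.368 / 6.429×10⁻¹⁹ = 1.457×10¹⁹, i.e. 1.457×10¹⁹/6.022×10²³ = 2.419×10⁻⁵ mol.
Fraction absorbed: 1 − 10^(−1.47) = 0.9661.
Photons absorbed: 0.9661 × 2.419×10⁻⁵ = 2.337×10⁻⁵ mol.
Product: Φ × n_abs = 0.21 × 2.337×10⁻⁵ = 4.908×10⁻⁶ mol.

4.9×10⁻⁶ mol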